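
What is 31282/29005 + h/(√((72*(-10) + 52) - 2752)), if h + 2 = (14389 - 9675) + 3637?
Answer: 31282/29005 - 2783*I*√95/190 ≈ 1.0785 - 142.76*I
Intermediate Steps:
h = 8349 (h = -2 + ((14389 - 9675) + 3637) = -2 + (4714 + 3637) = -2 + 8351 = 8349)
31282/29005 + h/(√((72*(-10) + 52) - 2752)) = 31282/29005 + 8349/(√((72*(-10) + 52) - 2752)) = 31282*(1/29005) + 8349/(√((-720 + 52) - 2752)) = 31282/29005 + 8349/(√(-668 - 2752)) = 31282/29005 + 8349/(√(-3420)) = 31282/29005 + 8349/((6*I*√95)) = 31282/29005 + 8349*(-I*√95/570) = 31282/29005 - 2783*I*√95/190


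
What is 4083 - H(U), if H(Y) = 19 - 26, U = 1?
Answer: 4090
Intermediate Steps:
H(Y) = -7
4083 - H(U) = 4083 - 1*(-7) = 4083 + 7 = 4090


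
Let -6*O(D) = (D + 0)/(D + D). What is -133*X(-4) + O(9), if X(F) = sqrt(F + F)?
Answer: -1/12 - 266*I*sqrt(2) ≈ -0.083333 - 376.18*I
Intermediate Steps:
O(D) = -1/12 (O(D) = -(D + 0)/(6*(D + D)) = -D/(6*(2*D)) = -D*1/(2*D)/6 = -1/6*1/2 = -1/12)
X(F) = sqrt(2)*sqrt(F) (X(F) = sqrt(2*F) = sqrt(2)*sqrt(F))
-133*X(-4) + O(9) = -133*sqrt(2)*sqrt(-4) - 1/12 = -133*sqrt(2)*2*I - 1/12 = -266*I*sqrt(2) - 1/12 = -1/12 - 266*I*sqrt(2)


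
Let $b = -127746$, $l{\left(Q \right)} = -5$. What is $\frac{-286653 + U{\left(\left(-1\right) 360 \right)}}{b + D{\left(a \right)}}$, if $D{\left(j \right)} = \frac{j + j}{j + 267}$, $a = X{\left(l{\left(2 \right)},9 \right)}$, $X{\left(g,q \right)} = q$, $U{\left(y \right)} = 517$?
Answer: $\frac{13162256}{5876313} \approx 2.2399$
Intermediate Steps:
$a = 9$
$D{\left(j \right)} = \frac{2 j}{267 + j}$
$\frac{-286653 + U{\left(\left(-1\right) 360 \right)}}{b + D{\left(a \right)}} = \frac{-286653 + 517}{-127746 + 2 \cdot 9 \frac{1}{267 + 9}} = - \frac{286136}{-127746 + 2 \cdot 9 \cdot \frac{1}{276}} = - \frac{286136}{-127746 + \frac{3}{46}} = - \frac{286136}{- \frac{5876313}{46}} = \left(-286136\right) \left(- \frac{46}{5876313}\right) = \frac{13162256}{5876313}$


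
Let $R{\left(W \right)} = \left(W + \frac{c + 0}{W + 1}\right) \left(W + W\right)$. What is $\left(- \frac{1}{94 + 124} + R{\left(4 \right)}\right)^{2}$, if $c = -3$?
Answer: $\frac{878707449}{1188100} \approx 739.59$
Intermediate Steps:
$R{\left(W \right)} = 2 W \left(W - \frac{3}{1 + W}\right)$ ($R{\left(W \right)} = \left(W + \frac{-3 + 0}{W + 1}\right) \left(W + W\right) = \left(W - \frac{3}{1 + W}\right) 2 W = 2 W \left(W - \frac{3}{1 + W}\right)$)
$\left(- \frac{1}{94 + 124} + R{\left(4 \right)}\right)^{2} = \left(- \frac{1}{94 + 124} + 2 \cdot 4 \frac{1}{1 + 4} \left(-3 + 4 + 4^{2}\right)\right)^{2} = \left(- \frac{1}{218} + 2 \cdot 4 \cdot \frac{1}{5} \left(-3 + 4 + 16\right)\right)^{2} = \left(\left(-1\right) \frac{1}{218} + 2 \cdot 4 \cdot \frac{1}{5} \cdot 17\right)^{2} = \left(- \frac{1}{218} + \frac{136}{5}\right)^{2} = \left(\frac{29643}{1090}\right)^{2} = \frac{878707449}{1188100}$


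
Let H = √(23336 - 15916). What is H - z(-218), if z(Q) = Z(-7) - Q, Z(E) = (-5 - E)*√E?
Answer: -218 + 2*√1855 - 2*I*√7 ≈ -131.86 - 5.2915*I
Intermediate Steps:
Z(E) = √E*(-5 - E)
H = 2*√1855 (H = √7420 = 2*√1855 ≈ 86.139)
z(Q) = -Q + 2*I*√7 (z(Q) = √(-7)*(-5 - 1*(-7)) - Q = (I*√7)*(-5 + 7) - Q = (I*√7)*2 - Q = 2*I*√7 - Q = -Q + 2*I*√7)
H - z(-218) = 2*√1855 - (-1*(-218) + 2*I*√7) = 2*√1855 - (218 + 2*I*√7) = 2*√1855 + (-218 - 2*I*√7) = -218 + 2*√1855 - 2*I*√7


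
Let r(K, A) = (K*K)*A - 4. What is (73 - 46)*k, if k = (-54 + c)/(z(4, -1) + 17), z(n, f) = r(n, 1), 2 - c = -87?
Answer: 945/29 ≈ 32.586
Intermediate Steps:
c = 89 (c = 2 - 1*(-87) = 2 + 87 = 89)
r(K, A) = -4 + A*K**2 (r(K, A) = K**2*A - 4 = A*K**2 - 4 = -4 + A*K**2)
z(n, f) = -4 + n**2 (z(n, f) = -4 + 1*n**2 = -4 + n**2)
k = 35/29 (k = (-54 + 89)/((-4 + 4**2) + 17) = 35/((-4 + 16) + 17) = 35/(12 + 17) = 35/29 ≈ 1.2069)
(73 - 46)*k = (73 - 46)*(35/29) = 27*(35/29) = 945/29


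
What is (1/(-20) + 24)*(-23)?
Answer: -11017/20 ≈ -550.85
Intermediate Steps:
(1/(-20) + 24)*(-23) = (-1/20 + 24)*(-23) = (479/20)*(-23) = -11017/20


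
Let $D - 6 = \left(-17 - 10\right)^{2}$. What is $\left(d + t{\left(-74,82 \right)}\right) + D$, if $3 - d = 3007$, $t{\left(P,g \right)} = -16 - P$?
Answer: $-2211$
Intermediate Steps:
$d = -3004$ ($d = 3 - 3007 = -3004$)
$D = 735$ ($D = 6 + \left(-17 - 10\right)^{2} = 6 + \left(-27\right)^{2} = 6 + 729 = 735$)
$\left(d + t{\left(-74,82 \right)}\right) + D = \left(-3004 - -58\right) + 735 = \left(-3004 + \left(-16 + 74\right)\right) + 735 = \left(-3004 + 58\right) + 735 = -2946 + 735 = -2211$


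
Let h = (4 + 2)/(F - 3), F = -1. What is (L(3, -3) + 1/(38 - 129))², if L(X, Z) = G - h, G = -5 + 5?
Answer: 73441/33124 ≈ 2.2172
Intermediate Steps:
G = 0
h = -3/2 (h = (4 + 2)/(-1 - 3) = 6/(-4) = 6*(-¼) = -3/2 ≈ -1.5000)
L(X, Z) = 3/2 (L(X, Z) = 0 - 1*(-3/2) = 0 + 3/2 = 3/2)
(L(3, -3) + 1/(38 - 129))² = (3/2 + 1/(38 - 129))² = (3/2 + 1/(-91))² = (3/2 - 1/91)² = (271/182)² = 73441/33124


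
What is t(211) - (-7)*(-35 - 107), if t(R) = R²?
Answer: 43527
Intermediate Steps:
t(211) - (-7)*(-35 - 107) = 211² - (-7)*(-35 - 107) = 44521 - (-7)*(-142) = 44521 - 1*994 = 44521 - 994 = 43527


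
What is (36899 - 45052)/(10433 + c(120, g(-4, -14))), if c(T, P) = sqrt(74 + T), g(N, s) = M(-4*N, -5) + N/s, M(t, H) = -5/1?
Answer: -85060249/108847295 + 8153*sqrt(194)/108847295 ≈ -0.78042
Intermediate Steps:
M(t, H) = -5 (M(t, H) = -5*1 = -5)
g(N, s) = -5 + N/s
(36899 - 45052)/(10433 + c(120, g(-4, -14))) = (36899 - 45052)/(10433 + sqrt(74 + 120)) = -8153/(10433 + sqrt(194))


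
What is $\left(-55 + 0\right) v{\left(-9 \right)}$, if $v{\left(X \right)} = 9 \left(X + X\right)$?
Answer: $8910$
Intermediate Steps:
$v{\left(X \right)} = 18 X$ ($v{\left(X \right)} = 9 \cdot 2 X = 18 X$)
$\left(-55 + 0\right) v{\left(-9 \right)} = \left(-55 + 0\right) 18 \left(-9\right) = \left(-55\right) \left(-162\right) = 8910$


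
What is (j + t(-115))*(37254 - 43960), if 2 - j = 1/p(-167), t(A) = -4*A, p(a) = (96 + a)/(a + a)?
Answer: -217730408/71 ≈ -3.0666e+6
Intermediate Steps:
p(a) = (96 + a)/(2*a) (p(a) = (96 + a)/((2*a)) = (96 + a)*(1/(2*a)) = (96 + a)/(2*a))
j = -192/71 (j = 2 - 1/((½)*(96 - 167)/(-167)) = 2 - 1/((½)*(-1/167)*(-71)) = 2 - 1/71/334 = 2 - 1*334/71 = 2 - 334/71 = -192/71 ≈ -2.7042)
(j + t(-115))*(37254 - 43960) = (-192/71 - 4*(-115))*(37254 - 43960) = (-192/71 + 460)*(-6706) = (32468/71)*(-6706) = -217730408/71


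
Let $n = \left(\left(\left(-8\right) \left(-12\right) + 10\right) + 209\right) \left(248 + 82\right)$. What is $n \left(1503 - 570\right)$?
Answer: $96985350$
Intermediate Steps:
$n = 103950$ ($n = \left(\left(96 + 10\right) + 209\right) 330 = \left(106 + 209\right) 330 = 315 \cdot 330 = 103950$)
$n \left(1503 - 570\right) = 103950 \left(1503 - 570\right) = 103950 \cdot 933 = 96985350$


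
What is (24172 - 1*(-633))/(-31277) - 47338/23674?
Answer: -1033912098/370225849 ≈ -2.7927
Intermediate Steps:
(24172 - 1*(-633))/(-31277) - 47338/23674 = (24172 + 633)*(-1/31277) - 47338*1/23674 = 24805*(-1/31277) - 23669/11837 = -24805/31277 - 23669/11837 = -1033912098/370225849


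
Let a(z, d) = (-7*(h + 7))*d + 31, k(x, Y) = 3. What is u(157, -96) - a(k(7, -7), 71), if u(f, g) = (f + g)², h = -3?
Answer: 5678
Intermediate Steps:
a(z, d) = 31 - 28*d (a(z, d) = (-7*(-3 + 7))*d + 31 = (-7*4)*d + 31 = -28*d + 31 = 31 - 28*d)
u(157, -96) - a(k(7, -7), 71) = (157 - 96)² - (31 - 28*71) = 61² - (31 - 1988) = 3721 - 1*(-1957) = 3721 + 1957 = 5678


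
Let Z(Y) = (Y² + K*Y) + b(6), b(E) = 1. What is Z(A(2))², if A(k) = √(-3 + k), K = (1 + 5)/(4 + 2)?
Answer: -1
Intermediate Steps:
K = 1 (K = 6/6 = 6*(⅙) = 1)
Z(Y) = 1 + Y + Y² (Z(Y) = (Y² + 1*Y) + 1 = (Y² + Y) + 1 = (Y + Y²) + 1 = 1 + Y + Y²)
Z(A(2))² = (1 + √(-3 + 2) + (√(-3 + 2))²)² = (1 + √(-1) + (√(-1))²)² = (1 + I + I²)² = (1 + I - 1)² = I² = -1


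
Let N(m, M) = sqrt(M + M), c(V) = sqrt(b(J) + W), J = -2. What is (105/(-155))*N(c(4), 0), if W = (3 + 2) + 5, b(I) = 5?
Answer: 0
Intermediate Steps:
W = 10 (W = 5 + 5 = 10)
c(V) = sqrt(15) (c(V) = sqrt(5 + 10) = sqrt(15))
N(m, M) = sqrt(2)*sqrt(M) (N(m, M) = sqrt(2*M) = sqrt(2)*sqrt(M))
(105/(-155))*N(c(4), 0) = (105/(-155))*(sqrt(2)*sqrt(0)) = (105*(-1/155))*(sqrt(2)*0) = -21/31*0 = 0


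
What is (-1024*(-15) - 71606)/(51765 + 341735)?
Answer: -28123/196750 ≈ -0.14294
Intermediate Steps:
(-1024*(-15) - 71606)/(51765 + 341735) = (15360 - 71606)/393500 = -56246*1/393500 = -28123/196750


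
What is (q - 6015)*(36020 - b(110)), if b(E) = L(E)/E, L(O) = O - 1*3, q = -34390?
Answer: -32017673533/22 ≈ -1.4553e+9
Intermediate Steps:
L(O) = -3 + O (L(O) = O - 3 = -3 + O)
b(E) = (-3 + E)/E
(q - 6015)*(36020 - b(110)) = (-34390 - 6015)*(36020 - (-3 + 110)/110) = -40405*(36020 - 107/110) = -40405*3962093/110 = -32017673533/22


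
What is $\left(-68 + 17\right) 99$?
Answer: $-5049$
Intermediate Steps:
$\left(-68 + 17\right) 99 = \left(-51\right) 99 = -5049$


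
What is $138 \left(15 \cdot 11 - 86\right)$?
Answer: $10902$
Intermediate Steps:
$138 \left(15 \cdot 11 - 86\right) = 138 \left(165 - 86\right) = 138 \cdot 79 = 10902$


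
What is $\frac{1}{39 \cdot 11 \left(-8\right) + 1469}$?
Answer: $- \frac{1}{1963} \approx -0.00050942$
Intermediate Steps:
$\frac{1}{39 \cdot 11 \left(-8\right) + 1469} = \frac{1}{429 \left(-8\right) + 1469} = \frac{1}{-3432 + 1469} = \frac{1}{-1963} = - \frac{1}{1963}$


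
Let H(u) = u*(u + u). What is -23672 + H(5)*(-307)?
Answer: -39022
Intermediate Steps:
H(u) = 2*u² (H(u) = u*(2*u) = 2*u²)
-23672 + H(5)*(-307) = -23672 + (2*5²)*(-307) = -23672 + (2*25)*(-307) = -23672 + 50*(-307) = -23672 - 15350 = -39022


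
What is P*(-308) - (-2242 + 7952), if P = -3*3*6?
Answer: 10922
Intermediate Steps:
P = -54 (P = -9*6 = -54)
P*(-308) - (-2242 + 7952) = -54*(-308) - (-2242 + 7952) = 16632 - 1*5710 = 16632 - 5710 = 10922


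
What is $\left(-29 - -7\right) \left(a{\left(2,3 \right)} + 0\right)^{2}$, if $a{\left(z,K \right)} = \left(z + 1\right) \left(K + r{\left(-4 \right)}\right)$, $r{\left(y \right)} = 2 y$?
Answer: $-4950$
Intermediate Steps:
$a{\left(z,K \right)} = \left(1 + z\right) \left(-8 + K\right)$ ($a{\left(z,K \right)} = \left(z + 1\right) \left(K + 2 \left(-4\right)\right) = \left(1 + z\right) \left(K - 8\right) = \left(1 + z\right) \left(-8 + K\right)$)
$\left(-29 - -7\right) \left(a{\left(2,3 \right)} + 0\right)^{2} = \left(-29 - -7\right) \left(\left(-8 + 3 - 16 + 3 \cdot 2\right) + 0\right)^{2} = \left(-29 + 7\right) \left(\left(-8 + 3 - 16 + 6\right) + 0\right)^{2} = - 22 \left(-15 + 0\right)^{2} = - 22 \left(-15\right)^{2} = \left(-22\right) 225 = -4950$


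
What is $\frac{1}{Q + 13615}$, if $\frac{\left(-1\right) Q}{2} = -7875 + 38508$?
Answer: $- \frac{1}{47651} \approx -2.0986 \cdot 10^{-5}$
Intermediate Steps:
$Q = -61266$ ($Q = - 2 \left(-7875 + 38508\right) = \left(-2\right) 30633 = -61266$)
$\frac{1}{Q + 13615} = \frac{1}{-61266 + 13615} = \frac{1}{-47651} = - \frac{1}{47651}$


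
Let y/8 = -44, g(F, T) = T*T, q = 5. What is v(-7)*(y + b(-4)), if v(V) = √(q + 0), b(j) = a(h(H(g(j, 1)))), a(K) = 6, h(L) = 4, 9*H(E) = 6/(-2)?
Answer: -346*√5 ≈ -773.68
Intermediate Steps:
g(F, T) = T²
y = -352 (y = 8*(-44) = -352)
H(E) = -⅓ (H(E) = (6/(-2))/9 = (6*(-½))/9 = (⅑)*(-3) = -⅓)
b(j) = 6
v(V) = √5 (v(V) = √(5 + 0) = √5)
v(-7)*(y + b(-4)) = √5*(-352 + 6) = √5*(-346) = -346*√5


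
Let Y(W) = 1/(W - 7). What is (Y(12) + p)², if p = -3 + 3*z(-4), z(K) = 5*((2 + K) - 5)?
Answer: 290521/25 ≈ 11621.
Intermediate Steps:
z(K) = -15 + 5*K (z(K) = 5*(-3 + K) = -15 + 5*K)
Y(W) = 1/(-7 + W)
p = -108 (p = -3 + 3*(-15 + 5*(-4)) = -3 + 3*(-15 - 20) = -3 + 3*(-35) = -3 - 105 = -108)
(Y(12) + p)² = (1/(-7 + 12) - 108)² = (1/5 - 108)² = (⅕ - 108)² = (-539/5)² = 290521/25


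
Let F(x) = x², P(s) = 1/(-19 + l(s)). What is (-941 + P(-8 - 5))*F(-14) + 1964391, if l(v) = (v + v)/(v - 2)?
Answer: 65857915/37 ≈ 1.7799e+6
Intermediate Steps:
l(v) = 2*v/(-2 + v) (l(v) = (2*v)/(-2 + v) = 2*v/(-2 + v))
P(s) = 1/(-19 + 2*s/(-2 + s))
(-941 + P(-8 - 5))*F(-14) + 1964391 = (-941 + (-2 + (-8 - 5))/(38 - 17*(-8 - 5)))*(-14)² + 1964391 = (-941 + (-2 - 13)/(38 - 17*(-13)))*196 + 1964391 = (-941 - 15/(38 + 221))*196 + 1964391 = (-941 - 15/259)*196 + 1964391 = -243734/259*196 + 1964391 = -6824552/37 + 1964391 = 65857915/37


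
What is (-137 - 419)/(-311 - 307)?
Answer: 278/309 ≈ 0.89968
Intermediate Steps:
(-137 - 419)/(-311 - 307) = -556/(-618) = -556*(-1/618) = 278/309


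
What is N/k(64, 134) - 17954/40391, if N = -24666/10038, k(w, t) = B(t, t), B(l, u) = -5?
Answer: 66369/1413685 ≈ 0.046948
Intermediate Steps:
k(w, t) = -5
N = -4111/1673 (N = -24666*1/10038 = -4111/1673 ≈ -2.4573)
N/k(64, 134) - 17954/40391 = -4111/1673/(-5) - 17954/40391 = -4111/1673*(-1/5) - 17954*1/40391 = 4111/8365 - 17954/40391 = 66369/1413685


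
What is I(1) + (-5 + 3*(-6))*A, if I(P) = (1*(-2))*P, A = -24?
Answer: 550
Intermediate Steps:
I(P) = -2*P
I(1) + (-5 + 3*(-6))*A = -2*1 + (-5 + 3*(-6))*(-24) = -2 + (-5 - 18)*(-24) = -2 - 23*(-24) = -2 + 552 = 550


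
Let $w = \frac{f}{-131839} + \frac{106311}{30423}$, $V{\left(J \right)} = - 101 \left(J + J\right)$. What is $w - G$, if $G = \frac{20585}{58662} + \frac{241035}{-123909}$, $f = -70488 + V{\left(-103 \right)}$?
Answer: $\frac{17705260010042439095}{3239389318685753214} \approx 5.4656$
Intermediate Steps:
$V{\left(J \right)} = - 202 J$ ($V{\left(J \right)} = - 101 \cdot 2 J = - 202 J$)
$f = -49682$ ($f = -70488 - -20806 = -70488 + 20806 = -49682$)
$G = - \frac{3862976135}{2422916586}$ ($G = 20585 \cdot \frac{1}{58662} + 241035 \left(- \frac{1}{123909}\right) = \frac{20585}{58662} - \frac{80345}{41303} = - \frac{3862976135}{2422916586} \approx -1.5943$)
$w = \frac{5175803805}{1336979299}$ ($w = - \frac{49682}{-131839} + \frac{106311}{30423} = \left(-49682\right) \left(- \frac{1}{131839}\right) + 106311 \cdot \frac{1}{30423} = \frac{49682}{131839} + \frac{35437}{10141} = \frac{5175803805}{1336979299} \approx 3.8713$)
$w - G = \frac{5175803805}{1336979299} - - \frac{3862976135}{2422916586} = \frac{5175803805}{1336979299} + \frac{3862976135}{2422916586} = \frac{17705260010042439095}{3239389318685753214}$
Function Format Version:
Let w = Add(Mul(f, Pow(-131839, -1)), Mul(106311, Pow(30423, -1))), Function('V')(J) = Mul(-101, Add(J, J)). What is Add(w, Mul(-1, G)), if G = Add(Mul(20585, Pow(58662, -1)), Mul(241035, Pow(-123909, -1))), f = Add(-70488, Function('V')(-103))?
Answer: Rational(17705260010042439095, 3239389318685753214) ≈ 5.4656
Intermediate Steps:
Function('V')(J) = Mul(-202, J) (Function('V')(J) = Mul(-101, Mul(2, J)) = Mul(-202, J))
f = -49682 (f = Add(-70488, Mul(-202, -103)) = Add(-70488, 20806) = -49682)
G = Rational(-3862976135, 2422916586) (G = Add(Mul(20585, Rational(1, 58662)), Mul(241035, Rational(-1, 123909))) = Add(Rational(20585, 58662), Rational(-80345, 41303)) = Rational(-3862976135, 2422916586) ≈ -1.5943)
w = Rational(5175803805, 1336979299) (w = Add(Mul(-49682, Pow(-131839, -1)), Mul(106311, Pow(30423, -1))) = Add(Mul(-49682, Rational(-1, 131839)), Mul(106311, Rational(1, 30423))) = Add(Rational(49682, 131839), Rational(35437, 10141)) = Rational(5175803805, 1336979299) ≈ 3.8713)
Add(w, Mul(-1, G)) = Add(Rational(5175803805, 1336979299), Mul(-1, Rational(-3862976135, 2422916586))) = Add(Rational(5175803805, 1336979299), Rational(3862976135, 2422916586)) = Rational(17705260010042439095, 3239389318685753214)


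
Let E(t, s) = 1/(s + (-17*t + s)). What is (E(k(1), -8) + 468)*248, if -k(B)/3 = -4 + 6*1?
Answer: 4990876/43 ≈ 1.1607e+5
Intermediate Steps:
k(B) = -6 (k(B) = -3*(-4 + 6*1) = -3*(-4 + 6) = -3*2 = -6)
E(t, s) = 1/(-17*t + 2*s) (E(t, s) = 1/(s + (s - 17*t)) = 1/(-17*t + 2*s))
(E(k(1), -8) + 468)*248 = (1/(-17*(-6) + 2*(-8)) + 468)*248 = (1/(102 - 16) + 468)*248 = (1/86 + 468)*248 = (40249/86)*248 = 4990876/43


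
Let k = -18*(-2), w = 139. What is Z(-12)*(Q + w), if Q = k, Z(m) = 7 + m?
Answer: -875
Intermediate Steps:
k = 36
Q = 36
Z(-12)*(Q + w) = (7 - 12)*(36 + 139) = -5*175 = -875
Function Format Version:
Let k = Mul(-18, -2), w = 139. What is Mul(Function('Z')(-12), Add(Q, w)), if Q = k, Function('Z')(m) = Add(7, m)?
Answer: -875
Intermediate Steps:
k = 36
Q = 36
Mul(Function('Z')(-12), Add(Q, w)) = Mul(Add(7, -12), Add(36, 139)) = Mul(-5, 175) = -875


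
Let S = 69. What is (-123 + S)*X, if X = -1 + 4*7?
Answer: -1458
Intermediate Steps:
X = 27 (X = -1 + 28 = 27)
(-123 + S)*X = (-123 + 69)*27 = -54*27 = -1458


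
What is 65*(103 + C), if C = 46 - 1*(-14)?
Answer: 10595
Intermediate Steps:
C = 60 (C = 46 + 14 = 60)
65*(103 + C) = 65*(103 + 60) = 65*163 = 10595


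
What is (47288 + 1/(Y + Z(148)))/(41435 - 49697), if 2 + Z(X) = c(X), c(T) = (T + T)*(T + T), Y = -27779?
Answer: -2829477481/494356770 ≈ -5.7236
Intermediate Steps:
c(T) = 4*T² (c(T) = (2*T)*(2*T) = 4*T²)
Z(X) = -2 + 4*X²
(47288 + 1/(Y + Z(148)))/(41435 - 49697) = (47288 + 1/(-27779 + (-2 + 4*148²)))/(41435 - 49697) = (47288 + 1/(-27779 + (-2 + 4*21904)))/(-8262) = (47288 + 1/(-27779 + (-2 + 87616)))*(-1/8262) = (47288 + 1/(-27779 + 87614))*(-1/8262) = (47288 + 1/59835)*(-1/8262) = (2829477481/59835)*(-1/8262) = -2829477481/494356770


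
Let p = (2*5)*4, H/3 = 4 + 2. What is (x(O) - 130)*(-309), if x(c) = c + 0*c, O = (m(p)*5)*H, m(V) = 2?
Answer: -15450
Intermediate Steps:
H = 18 (H = 3*(4 + 2) = 3*6 = 18)
p = 40 (p = 10*4 = 40)
O = 180 (O = (2*5)*18 = 10*18 = 180)
x(c) = c (x(c) = c + 0 = c)
(x(O) - 130)*(-309) = (180 - 130)*(-309) = 50*(-309) = -15450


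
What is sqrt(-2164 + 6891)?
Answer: sqrt(4727) ≈ 68.753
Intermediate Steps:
sqrt(-2164 + 6891) = sqrt(4727)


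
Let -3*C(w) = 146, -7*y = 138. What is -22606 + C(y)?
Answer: -67964/3 ≈ -22655.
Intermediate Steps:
y = -138/7 (y = -1/7*138 = -138/7 ≈ -19.714)
C(w) = -146/3 (C(w) = -1/3*146 = -146/3)
-22606 + C(y) = -22606 - 146/3 = -67964/3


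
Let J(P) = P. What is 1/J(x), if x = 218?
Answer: 1/218 ≈ 0.0045872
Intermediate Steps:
1/J(x) = 1/218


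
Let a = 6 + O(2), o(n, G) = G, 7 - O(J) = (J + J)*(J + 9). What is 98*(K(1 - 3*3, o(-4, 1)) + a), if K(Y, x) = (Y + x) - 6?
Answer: -4312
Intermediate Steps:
O(J) = 7 - 2*J*(9 + J) (O(J) = 7 - (J + J)*(J + 9) = 7 - 2*J*(9 + J))
K(Y, x) = -6 + Y + x
a = -31 (a = 6 + (7 - 18*2 - 2*2**2) = 6 + (7 - 36 - 2*4) = 6 + (7 - 36 - 8) = 6 - 37 = -31)
98*(K(1 - 3*3, o(-4, 1)) + a) = 98*((-6 + (1 - 3*3) + 1) - 31) = 98*((-6 + (1 - 9) + 1) - 31) = 98*((-6 - 8 + 1) - 31) = 98*(-13 - 31) = 98*(-44) = -4312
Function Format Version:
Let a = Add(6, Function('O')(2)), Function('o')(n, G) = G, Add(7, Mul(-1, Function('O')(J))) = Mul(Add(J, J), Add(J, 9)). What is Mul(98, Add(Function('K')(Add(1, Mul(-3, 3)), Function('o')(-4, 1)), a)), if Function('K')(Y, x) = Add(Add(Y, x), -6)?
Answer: -4312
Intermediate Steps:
Function('O')(J) = Add(7, Mul(-2, J, Add(9, J))) (Function('O')(J) = Add(7, Mul(-1, Mul(Add(J, J), Add(J, 9)))) = Add(7, Mul(-1, Mul(Mul(2, J), Add(9, J)))) = Add(7, Mul(-1, Mul(2, J, Add(9, J)))) = Add(7, Mul(-2, J, Add(9, J))))
Function('K')(Y, x) = Add(-6, Y, x)
a = -31 (a = Add(6, Add(7, Mul(-18, 2), Mul(-2, Pow(2, 2)))) = Add(6, Add(7, -36, Mul(-2, 4))) = Add(6, Add(7, -36, -8)) = Add(6, -37) = -31)
Mul(98, Add(Function('K')(Add(1, Mul(-3, 3)), Function('o')(-4, 1)), a)) = Mul(98, Add(Add(-6, Add(1, Mul(-3, 3)), 1), -31)) = Mul(98, Add(Add(-6, Add(1, -9), 1), -31)) = Mul(98, Add(Add(-6, -8, 1), -31)) = Mul(98, Add(-13, -31)) = Mul(98, -44) = -4312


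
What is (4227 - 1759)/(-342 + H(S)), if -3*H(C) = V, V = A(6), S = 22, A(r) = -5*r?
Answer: -617/83 ≈ -7.4337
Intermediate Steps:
V = -30 (V = -5*6 = -30)
H(C) = 10 (H(C) = -1/3*(-30) = 10)
(4227 - 1759)/(-342 + H(S)) = (4227 - 1759)/(-342 + 10) = 2468/(-332) = 2468*(-1/332) = -617/83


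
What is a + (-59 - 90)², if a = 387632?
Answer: 409833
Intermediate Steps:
a + (-59 - 90)² = 387632 + (-59 - 90)² = 387632 + (-149)² = 387632 + 22201 = 409833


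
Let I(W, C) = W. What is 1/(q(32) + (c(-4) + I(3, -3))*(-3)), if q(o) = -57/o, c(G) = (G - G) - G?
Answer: -32/729 ≈ -0.043896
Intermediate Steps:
c(G) = -G (c(G) = 0 - G = -G)
1/(q(32) + (c(-4) + I(3, -3))*(-3)) = 1/(-57/32 + (-1*(-4) + 3)*(-3)) = 1/(-57*1/32 + (4 + 3)*(-3)) = 1/(-57/32 + 7*(-3)) = 1/(-57/32 - 21) = 1/(-729/32) = -32/729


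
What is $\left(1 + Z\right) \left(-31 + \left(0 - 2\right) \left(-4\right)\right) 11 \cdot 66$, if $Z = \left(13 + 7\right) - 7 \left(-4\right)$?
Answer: $-818202$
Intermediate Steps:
$Z = 48$ ($Z = 20 - -28 = 20 + 28 = 48$)
$\left(1 + Z\right) \left(-31 + \left(0 - 2\right) \left(-4\right)\right) 11 \cdot 66 = \left(1 + 48\right) \left(-31 + \left(0 - 2\right) \left(-4\right)\right) 11 \cdot 66 = 49 \left(-31 - -8\right) 11 \cdot 66 = 49 \left(-31 + 8\right) 11 \cdot 66 = 49 \left(-23\right) 11 \cdot 66 = \left(-1127\right) 11 \cdot 66 = \left(-12397\right) 66 = -818202$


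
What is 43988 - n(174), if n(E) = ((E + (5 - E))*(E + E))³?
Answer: -5267980012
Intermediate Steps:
n(E) = 1000*E³ (n(E) = (5*(2*E))³ = (10*E)³ = 1000*E³)
43988 - n(174) = 43988 - 1000*174³ = 43988 - 1000*5268024 = 43988 - 1*5268024000 = 43988 - 5268024000 = -5267980012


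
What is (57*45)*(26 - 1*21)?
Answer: 12825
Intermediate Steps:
(57*45)*(26 - 1*21) = 2565*(26 - 21) = 2565*5 = 12825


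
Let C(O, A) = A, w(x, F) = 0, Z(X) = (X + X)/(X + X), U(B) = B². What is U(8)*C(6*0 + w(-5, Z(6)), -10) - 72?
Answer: -712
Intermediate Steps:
Z(X) = 1 (Z(X) = (2*X)/((2*X)) = (2*X)*(1/(2*X)) = 1)
U(8)*C(6*0 + w(-5, Z(6)), -10) - 72 = 8²*(-10) - 72 = 64*(-10) - 72 = -640 - 72 = -712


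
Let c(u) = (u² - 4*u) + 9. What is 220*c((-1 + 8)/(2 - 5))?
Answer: 47080/9 ≈ 5231.1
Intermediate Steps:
c(u) = 9 + u² - 4*u
220*c((-1 + 8)/(2 - 5)) = 220*(9 + ((-1 + 8)/(2 - 5))² - 4*(-1 + 8)/(2 - 5)) = 220*(9 + (7/(-3))² - 28/(-3)) = 220*(9 + (7*(-⅓))² - 28*(-1)/3) = 220*(9 + (-7/3)² - 4*(-7/3)) = 220*(9 + 49/9 + 28/3) = 220*(214/9) = 47080/9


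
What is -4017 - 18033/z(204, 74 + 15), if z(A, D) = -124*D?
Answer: -44313579/11036 ≈ -4015.4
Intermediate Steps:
-4017 - 18033/z(204, 74 + 15) = -4017 - 18033/((-124*(74 + 15))) = -4017 - 18033/((-124*89)) = -4017 - 18033/(-11036) = -4017 - 18033*(-1)/11036 = -4017 - 1*(-18033/11036) = -4017 + 18033/11036 = -44313579/11036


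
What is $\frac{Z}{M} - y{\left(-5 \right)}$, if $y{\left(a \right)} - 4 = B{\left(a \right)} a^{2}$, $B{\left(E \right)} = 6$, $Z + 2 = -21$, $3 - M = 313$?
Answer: $- \frac{47717}{310} \approx -153.93$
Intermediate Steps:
$M = -310$ ($M = 3 - 313 = -310$)
$Z = -23$ ($Z = -2 - 21 = -23$)
$y{\left(a \right)} = 4 + 6 a^{2}$
$\frac{Z}{M} - y{\left(-5 \right)} = - \frac{23}{-310} - \left(4 + 6 \left(-5\right)^{2}\right) = \left(-23\right) \left(- \frac{1}{310}\right) - \left(4 + 6 \cdot 25\right) = \frac{23}{310} - \left(4 + 150\right) = \frac{23}{310} - 154 = - \frac{47717}{310}$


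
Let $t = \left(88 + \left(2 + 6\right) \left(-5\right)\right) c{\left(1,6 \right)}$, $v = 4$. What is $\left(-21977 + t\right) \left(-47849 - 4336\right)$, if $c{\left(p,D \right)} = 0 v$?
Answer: $1146869745$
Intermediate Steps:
$c{\left(p,D \right)} = 0$ ($c{\left(p,D \right)} = 0 \cdot 4 = 0$)
$t = 0$ ($t = \left(88 + \left(2 + 6\right) \left(-5\right)\right) 0 = \left(88 + 8 \left(-5\right)\right) 0 = \left(88 - 40\right) 0 = 48 \cdot 0 = 0$)
$\left(-21977 + t\right) \left(-47849 - 4336\right) = \left(-21977 + 0\right) \left(-47849 - 4336\right) = - 21977 \left(-47849 - 4336\right) = \left(-21977\right) \left(-52185\right) = 1146869745$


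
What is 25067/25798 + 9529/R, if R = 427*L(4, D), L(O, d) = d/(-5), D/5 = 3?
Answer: -213718315/33047238 ≈ -6.4671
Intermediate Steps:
D = 15 (D = 5*3 = 15)
L(O, d) = -d/5 (L(O, d) = d*(-1/5) = -d/5)
R = -1281 (R = 427*(-1/5*15) = 427*(-3) = -1281)
25067/25798 + 9529/R = 25067/25798 + 9529/(-1281) = 25067*(1/25798) + 9529*(-1/1281) = 25067/25798 - 9529/1281 = -213718315/33047238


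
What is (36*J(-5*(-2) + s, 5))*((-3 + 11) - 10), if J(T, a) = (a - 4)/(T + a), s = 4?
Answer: -72/19 ≈ -3.7895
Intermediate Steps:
J(T, a) = (-4 + a)/(T + a)
(36*J(-5*(-2) + s, 5))*((-3 + 11) - 10) = (36*((-4 + 5)/((-5*(-2) + 4) + 5)))*((-3 + 11) - 10) = (36*(1/((10 + 4) + 5)))*(8 - 10) = (36*(1/(14 + 5)))*(-2) = (36*(1/19))*(-2) = (36/19)*(-2) = -72/19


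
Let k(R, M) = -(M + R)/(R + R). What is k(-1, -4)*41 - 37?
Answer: -279/2 ≈ -139.50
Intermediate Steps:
k(R, M) = -(M + R)/(2*R)
k(-1, -4)*41 - 37 = ((1/2)*(-1*(-4) - 1*(-1))/(-1))*41 - 37 = ((1/2)*(-1)*(4 + 1))*41 - 37 = ((1/2)*(-1)*5)*41 - 37 = -5/2*41 - 37 = -205/2 - 37 = -279/2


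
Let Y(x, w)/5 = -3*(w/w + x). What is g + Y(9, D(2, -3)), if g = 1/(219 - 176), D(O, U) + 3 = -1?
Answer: -6449/43 ≈ -149.98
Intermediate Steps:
D(O, U) = -4 (D(O, U) = -3 - 1 = -4)
Y(x, w) = -15 - 15*x (Y(x, w) = 5*(-3*(w/w + x)) = 5*(-3*(1 + x)) = 5*(-3 - 3*x) = -15 - 15*x)
g = 1/43 ≈ 0.023256
g + Y(9, D(2, -3)) = 1/43 + (-15 - 15*9) = 1/43 + (-15 - 135) = 1/43 - 150 = -6449/43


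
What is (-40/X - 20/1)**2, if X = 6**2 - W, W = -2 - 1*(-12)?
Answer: 78400/169 ≈ 463.91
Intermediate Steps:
W = 10 (W = -2 + 12 = 10)
X = 26 (X = 6**2 - 1*10 = 36 - 10 = 26)
(-40/X - 20/1)**2 = (-40/26 - 20/1)**2 = (-40*1/26 - 20*1)**2 = (-20/13 - 20)**2 = (-280/13)**2 = 78400/169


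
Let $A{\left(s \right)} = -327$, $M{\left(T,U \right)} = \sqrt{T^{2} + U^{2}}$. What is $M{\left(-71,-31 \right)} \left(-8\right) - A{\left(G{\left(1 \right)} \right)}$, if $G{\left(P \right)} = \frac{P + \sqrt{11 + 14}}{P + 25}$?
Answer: $327 - 8 \sqrt{6002} \approx -292.78$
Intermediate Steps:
$G{\left(P \right)} = \frac{5 + P}{25 + P}$ ($G{\left(P \right)} = \frac{P + \sqrt{25}}{25 + P} = \frac{P + 5}{25 + P} = \frac{5 + P}{25 + P}$)
$M{\left(-71,-31 \right)} \left(-8\right) - A{\left(G{\left(1 \right)} \right)} = \sqrt{\left(-71\right)^{2} + \left(-31\right)^{2}} \left(-8\right) - -327 = \sqrt{5041 + 961} \left(-8\right) + 327 = \sqrt{6002} \left(-8\right) + 327 = - 8 \sqrt{6002} + 327 = 327 - 8 \sqrt{6002}$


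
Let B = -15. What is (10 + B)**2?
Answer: 25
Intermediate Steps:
(10 + B)**2 = (10 - 15)**2 = (-5)**2 = 25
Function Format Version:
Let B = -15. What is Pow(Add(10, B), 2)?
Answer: 25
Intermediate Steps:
Pow(Add(10, B), 2) = Pow(Add(10, -15), 2) = Pow(-5, 2) = 25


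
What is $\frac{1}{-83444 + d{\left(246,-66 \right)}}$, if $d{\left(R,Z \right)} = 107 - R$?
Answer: $- \frac{1}{83583} \approx -1.1964 \cdot 10^{-5}$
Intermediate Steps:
$\frac{1}{-83444 + d{\left(246,-66 \right)}} = \frac{1}{-83444 + \left(107 - 246\right)} = \frac{1}{-83444 - 139} = \frac{1}{-83583} = - \frac{1}{83583}$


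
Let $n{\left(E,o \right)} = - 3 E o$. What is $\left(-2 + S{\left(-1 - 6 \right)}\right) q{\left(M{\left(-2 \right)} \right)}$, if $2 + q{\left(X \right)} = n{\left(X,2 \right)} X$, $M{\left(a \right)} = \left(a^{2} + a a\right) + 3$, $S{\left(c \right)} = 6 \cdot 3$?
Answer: $-11648$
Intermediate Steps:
$S{\left(c \right)} = 18$
$M{\left(a \right)} = 3 + 2 a^{2}$ ($M{\left(a \right)} = \left(a^{2} + a^{2}\right) + 3 = 2 a^{2} + 3 = 3 + 2 a^{2}$)
$n{\left(E,o \right)} = - 3 E o$
$q{\left(X \right)} = -2 - 6 X^{2}$ ($q{\left(X \right)} = -2 + \left(-3\right) X 2 X = -2 + - 6 X X = -2 - 6 X^{2}$)
$\left(-2 + S{\left(-1 - 6 \right)}\right) q{\left(M{\left(-2 \right)} \right)} = \left(-2 + 18\right) \left(-2 - 6 \left(3 + 2 \left(-2\right)^{2}\right)^{2}\right) = 16 \left(-2 - 6 \left(3 + 2 \cdot 4\right)^{2}\right) = 16 \left(-2 - 6 \left(3 + 8\right)^{2}\right) = 16 \left(-2 - 6 \cdot 11^{2}\right) = 16 \left(-2 - 726\right) = 16 \left(-728\right) = -11648$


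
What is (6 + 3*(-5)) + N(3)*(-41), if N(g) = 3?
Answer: -132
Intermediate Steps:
(6 + 3*(-5)) + N(3)*(-41) = (6 + 3*(-5)) + 3*(-41) = (6 - 15) - 123 = -9 - 123 = -132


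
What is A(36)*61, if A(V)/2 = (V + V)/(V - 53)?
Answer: -8784/17 ≈ -516.71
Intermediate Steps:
A(V) = 4*V/(-53 + V) (A(V) = 2*((V + V)/(V - 53)) = 2*((2*V)/(-53 + V)) = 2*(2*V/(-53 + V)) = 4*V/(-53 + V))
A(36)*61 = (4*36/(-53 + 36))*61 = (4*36/(-17))*61 = (4*36*(-1/17))*61 = -144/17*61 = -8784/17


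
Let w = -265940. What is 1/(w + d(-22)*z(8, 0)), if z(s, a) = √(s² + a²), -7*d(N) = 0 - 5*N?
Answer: -7/1862460 ≈ -3.7585e-6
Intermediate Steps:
d(N) = 5*N/7 (d(N) = -(0 - 5*N)/7 = -(-5)*N/7 = 5*N/7)
z(s, a) = √(a² + s²)
1/(w + d(-22)*z(8, 0)) = 1/(-265940 + ((5/7)*(-22))*√(0² + 8²)) = 1/(-265940 - 110*√(0 + 64)/7) = 1/(-265940 - 110*√64/7) = 1/(-265940 - 110/7*8) = 1/(-265940 - 880/7) = 1/(-1862460/7) = -7/1862460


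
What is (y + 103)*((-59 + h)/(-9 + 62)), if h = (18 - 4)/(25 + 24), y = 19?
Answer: -50142/371 ≈ -135.15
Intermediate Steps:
h = 2/7 (h = 14/49 = 14*(1/49) = 2/7 ≈ 0.28571)
(y + 103)*((-59 + h)/(-9 + 62)) = (19 + 103)*((-59 + 2/7)/(-9 + 62)) = 122*(-411/7/53) = 122*(-411/7*1/53) = 122*(-411/371) = -50142/371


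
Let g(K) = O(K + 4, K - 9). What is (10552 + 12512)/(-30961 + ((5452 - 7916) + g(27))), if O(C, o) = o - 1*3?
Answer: -11532/16705 ≈ -0.69033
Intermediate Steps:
O(C, o) = -3 + o (O(C, o) = o - 3 = -3 + o)
g(K) = -12 + K (g(K) = -3 + (K - 9) = -3 + (-9 + K) = -12 + K)
(10552 + 12512)/(-30961 + ((5452 - 7916) + g(27))) = (10552 + 12512)/(-30961 + ((5452 - 7916) + (-12 + 27))) = 23064/(-30961 + (-2464 + 15)) = 23064/(-30961 - 2449) = 23064/(-33410) = 23064*(-1/33410) = -11532/16705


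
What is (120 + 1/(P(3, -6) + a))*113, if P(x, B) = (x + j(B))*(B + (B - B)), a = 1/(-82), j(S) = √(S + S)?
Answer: 68956501438/5086297 + 9117744*I*√3/5086297 ≈ 13557.0 + 3.1049*I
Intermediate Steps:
j(S) = √2*√S (j(S) = √(2*S) = √2*√S)
a = -1/82 ≈ -0.012195
P(x, B) = B*(x + √2*√B) (P(x, B) = (x + √2*√B)*(B + (B - B)) = (x + √2*√B)*(B + 0) = (x + √2*√B)*B = B*(x + √2*√B))
(120 + 1/(P(3, -6) + a))*113 = (120 + 1/(-6*(3 + √2*√(-6)) - 1/82))*113 = (120 + 1/(-6*(3 + √2*(I*√6)) - 1/82))*113 = (120 + 1/(-6*(3 + 2*I*√3) - 1/82))*113 = (120 + 1/((-18 - 12*I*√3) - 1/82))*113 = (120 + 1/(-1477/82 - 12*I*√3))*113 = 13560 + 113/(-1477/82 - 12*I*√3)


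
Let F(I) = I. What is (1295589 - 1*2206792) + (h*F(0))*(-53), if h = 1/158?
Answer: -911203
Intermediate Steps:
h = 1/158 ≈ 0.0063291
(1295589 - 1*2206792) + (h*F(0))*(-53) = (1295589 - 1*2206792) + ((1/158)*0)*(-53) = (1295589 - 2206792) + 0*(-53) = -911203 + 0 = -911203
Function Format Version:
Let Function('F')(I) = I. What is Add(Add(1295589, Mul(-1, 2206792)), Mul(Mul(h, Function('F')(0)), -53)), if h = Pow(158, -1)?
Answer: -911203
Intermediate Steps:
h = Rational(1, 158) ≈ 0.0063291
Add(Add(1295589, Mul(-1, 2206792)), Mul(Mul(h, Function('F')(0)), -53)) = Add(Add(1295589, Mul(-1, 2206792)), Mul(Mul(Rational(1, 158), 0), -53)) = Add(Add(1295589, -2206792), Mul(0, -53)) = Add(-911203, 0) = -911203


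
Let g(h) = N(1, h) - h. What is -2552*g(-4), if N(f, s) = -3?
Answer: -2552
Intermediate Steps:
g(h) = -3 - h
-2552*g(-4) = -2552*(-3 - 1*(-4)) = -2552*(-3 + 4) = -2552*1 = -2552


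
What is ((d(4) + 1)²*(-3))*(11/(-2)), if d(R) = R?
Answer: 825/2 ≈ 412.50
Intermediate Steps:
((d(4) + 1)²*(-3))*(11/(-2)) = ((4 + 1)²*(-3))*(11/(-2)) = (5²*(-3))*(11*(-½)) = (25*(-3))*(-11/2) = -75*(-11/2) = 825/2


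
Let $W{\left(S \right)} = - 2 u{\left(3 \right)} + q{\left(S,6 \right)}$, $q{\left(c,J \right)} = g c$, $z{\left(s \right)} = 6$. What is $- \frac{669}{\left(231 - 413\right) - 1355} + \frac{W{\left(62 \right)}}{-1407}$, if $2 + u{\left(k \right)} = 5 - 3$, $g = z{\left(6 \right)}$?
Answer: $\frac{123173}{720853} \approx 0.17087$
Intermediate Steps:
$g = 6$
$u{\left(k \right)} = 0$ ($u{\left(k \right)} = -2 + \left(5 - 3\right) = -2 + 2 = 0$)
$q{\left(c,J \right)} = 6 c$
$W{\left(S \right)} = 6 S$ ($W{\left(S \right)} = \left(-2\right) 0 + 6 S = 0 + 6 S = 6 S$)
$- \frac{669}{\left(231 - 413\right) - 1355} + \frac{W{\left(62 \right)}}{-1407} = - \frac{669}{\left(231 - 413\right) - 1355} + \frac{6 \cdot 62}{-1407} = - \frac{669}{-182 - 1355} + 372 \left(- \frac{1}{1407}\right) = - \frac{669}{-1537} - \frac{124}{469} = \left(-669\right) \left(- \frac{1}{1537}\right) - \frac{124}{469} = \frac{669}{1537} - \frac{124}{469} = \frac{123173}{720853}$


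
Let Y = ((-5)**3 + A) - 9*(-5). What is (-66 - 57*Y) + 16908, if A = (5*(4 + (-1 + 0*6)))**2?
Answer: 8577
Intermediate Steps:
A = 225 (A = (5*(4 + (-1 + 0)))**2 = (5*(4 - 1))**2 = (5*3)**2 = 15**2 = 225)
Y = 145 (Y = ((-5)**3 + 225) - 9*(-5) = (-125 + 225) + 45 = 100 + 45 = 145)
(-66 - 57*Y) + 16908 = (-66 - 57*145) + 16908 = (-66 - 8265) + 16908 = -8331 + 16908 = 8577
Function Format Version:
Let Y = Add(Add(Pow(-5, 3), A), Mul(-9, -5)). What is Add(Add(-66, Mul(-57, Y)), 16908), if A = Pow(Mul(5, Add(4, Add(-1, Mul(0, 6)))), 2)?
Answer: 8577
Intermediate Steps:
A = 225 (A = Pow(Mul(5, Add(4, Add(-1, 0))), 2) = Pow(Mul(5, Add(4, -1)), 2) = Pow(Mul(5, 3), 2) = Pow(15, 2) = 225)
Y = 145 (Y = Add(Add(Pow(-5, 3), 225), Mul(-9, -5)) = Add(Add(-125, 225), 45) = Add(100, 45) = 145)
Add(Add(-66, Mul(-57, Y)), 16908) = Add(Add(-66, Mul(-57, 145)), 16908) = Add(Add(-66, -8265), 16908) = Add(-8331, 16908) = 8577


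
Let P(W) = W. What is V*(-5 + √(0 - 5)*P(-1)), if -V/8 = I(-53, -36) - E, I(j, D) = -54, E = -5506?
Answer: 218080 + 43616*I*√5 ≈ 2.1808e+5 + 97528.0*I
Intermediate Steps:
V = -43616 (V = -8*(-54 - 1*(-5506)) = -8*(-54 + 5506) = -8*5452 = -43616)
V*(-5 + √(0 - 5)*P(-1)) = -43616*(-5 + √(0 - 5)*(-1)) = -43616*(-5 + √(-5)*(-1)) = -43616*(-5 + (I*√5)*(-1)) = -43616*(-5 - I*√5) = 218080 + 43616*I*√5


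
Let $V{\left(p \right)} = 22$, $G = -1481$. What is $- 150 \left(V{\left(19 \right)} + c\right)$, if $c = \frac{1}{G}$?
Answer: $- \frac{4887150}{1481} \approx -3299.9$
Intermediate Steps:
$c = - \frac{1}{1481}$ ($c = \frac{1}{-1481} = - \frac{1}{1481} \approx -0.00067522$)
$- 150 \left(V{\left(19 \right)} + c\right) = - 150 \left(22 - \frac{1}{1481}\right) = \left(-150\right) \frac{32581}{1481} = - \frac{4887150}{1481}$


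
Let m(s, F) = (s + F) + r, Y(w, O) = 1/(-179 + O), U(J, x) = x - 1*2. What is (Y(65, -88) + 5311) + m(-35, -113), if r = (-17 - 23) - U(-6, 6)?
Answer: 1366772/267 ≈ 5119.0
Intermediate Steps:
U(J, x) = -2 + x (U(J, x) = x - 2 = -2 + x)
r = -44 (r = (-17 - 23) - (-2 + 6) = -40 - 1*4 = -40 - 4 = -44)
m(s, F) = -44 + F + s (m(s, F) = (s + F) - 44 = (F + s) - 44 = -44 + F + s)
(Y(65, -88) + 5311) + m(-35, -113) = (1/(-179 - 88) + 5311) + (-44 - 113 - 35) = (1/(-267) + 5311) - 192 = (-1/267 + 5311) - 192 = 1418036/267 - 192 = 1366772/267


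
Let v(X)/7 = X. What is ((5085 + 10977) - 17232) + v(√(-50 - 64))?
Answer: -1170 + 7*I*√114 ≈ -1170.0 + 74.74*I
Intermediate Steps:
v(X) = 7*X
((5085 + 10977) - 17232) + v(√(-50 - 64)) = ((5085 + 10977) - 17232) + 7*√(-50 - 64) = (16062 - 17232) + 7*√(-114) = -1170 + 7*(I*√114) = -1170 + 7*I*√114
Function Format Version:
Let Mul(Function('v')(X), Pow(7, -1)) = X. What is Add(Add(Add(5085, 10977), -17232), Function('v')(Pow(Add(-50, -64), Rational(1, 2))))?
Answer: Add(-1170, Mul(7, I, Pow(114, Rational(1, 2)))) ≈ Add(-1170.0, Mul(74.740, I))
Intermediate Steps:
Function('v')(X) = Mul(7, X)
Add(Add(Add(5085, 10977), -17232), Function('v')(Pow(Add(-50, -64), Rational(1, 2)))) = Add(Add(Add(5085, 10977), -17232), Mul(7, Pow(Add(-50, -64), Rational(1, 2)))) = Add(Add(16062, -17232), Mul(7, Pow(-114, Rational(1, 2)))) = Add(-1170, Mul(7, Mul(I, Pow(114, Rational(1, 2))))) = Add(-1170, Mul(7, I, Pow(114, Rational(1, 2))))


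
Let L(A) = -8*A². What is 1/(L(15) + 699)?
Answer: -1/1101 ≈ -0.00090826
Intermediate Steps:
1/(L(15) + 699) = 1/(-8*15² + 699) = 1/(-8*225 + 699) = 1/(-1800 + 699) = 1/(-1101) = -1/1101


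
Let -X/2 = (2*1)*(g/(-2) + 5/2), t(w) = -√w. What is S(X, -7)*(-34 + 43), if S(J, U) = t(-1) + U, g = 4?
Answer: -63 - 9*I ≈ -63.0 - 9.0*I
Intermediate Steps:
X = -2 (X = -2*2*1*(4/(-2) + 5/2) = -4*(4*(-½) + 5*(½)) = -4*(-2 + 5/2) = -4/2 = -2*1 = -2)
S(J, U) = U - I (S(J, U) = -√(-1) + U = -I + U = U - I)
S(X, -7)*(-34 + 43) = (-7 - I)*(-34 + 43) = (-7 - I)*9 = -63 - 9*I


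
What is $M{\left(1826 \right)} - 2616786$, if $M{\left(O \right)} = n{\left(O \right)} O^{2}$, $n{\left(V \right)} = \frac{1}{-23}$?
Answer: $- \frac{63520354}{23} \approx -2.7618 \cdot 10^{6}$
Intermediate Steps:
$n{\left(V \right)} = - \frac{1}{23}$
$M{\left(O \right)} = - \frac{O^{2}}{23}$
$M{\left(1826 \right)} - 2616786 = - \frac{1826^{2}}{23} - 2616786 = \left(- \frac{1}{23}\right) 3334276 - 2616786 = - \frac{3334276}{23} - 2616786 = - \frac{63520354}{23}$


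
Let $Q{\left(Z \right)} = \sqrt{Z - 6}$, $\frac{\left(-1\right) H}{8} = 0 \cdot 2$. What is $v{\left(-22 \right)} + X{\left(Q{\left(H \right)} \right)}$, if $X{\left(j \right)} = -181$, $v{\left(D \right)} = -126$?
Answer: $-307$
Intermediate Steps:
$H = 0$ ($H = - 8 \cdot 0 \cdot 2 = \left(-8\right) 0 = 0$)
$Q{\left(Z \right)} = \sqrt{-6 + Z}$
$v{\left(-22 \right)} + X{\left(Q{\left(H \right)} \right)} = -126 - 181 = -307$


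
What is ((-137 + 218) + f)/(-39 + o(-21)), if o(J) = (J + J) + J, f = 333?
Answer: -69/17 ≈ -4.0588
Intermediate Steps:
o(J) = 3*J (o(J) = 2*J + J = 3*J)
((-137 + 218) + f)/(-39 + o(-21)) = ((-137 + 218) + 333)/(-39 + 3*(-21)) = (81 + 333)/(-39 - 63) = 414/(-102) = 414*(-1/102) = -69/17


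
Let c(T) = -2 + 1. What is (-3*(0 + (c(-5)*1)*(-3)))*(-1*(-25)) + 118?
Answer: -107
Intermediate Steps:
c(T) = -1
(-3*(0 + (c(-5)*1)*(-3)))*(-1*(-25)) + 118 = (-3*(0 - 1*1*(-3)))*(-1*(-25)) + 118 = -3*(0 - 1*(-3))*25 + 118 = -3*(0 + 3)*25 + 118 = -3*3*25 + 118 = -9*25 + 118 = -225 + 118 = -107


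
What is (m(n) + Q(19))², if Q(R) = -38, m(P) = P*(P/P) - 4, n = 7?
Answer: 1225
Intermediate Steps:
m(P) = -4 + P (m(P) = P*1 - 4 = P - 4 = -4 + P)
(m(n) + Q(19))² = ((-4 + 7) - 38)² = (3 - 38)² = (-35)² = 1225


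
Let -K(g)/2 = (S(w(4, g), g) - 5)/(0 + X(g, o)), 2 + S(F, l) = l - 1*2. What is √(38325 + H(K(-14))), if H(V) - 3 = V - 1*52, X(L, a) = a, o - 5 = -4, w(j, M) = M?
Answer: 3*√4258 ≈ 195.76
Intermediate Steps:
o = 1 (o = 5 - 4 = 1)
S(F, l) = -4 + l (S(F, l) = -2 + (l - 1*2) = -2 + (l - 2) = -2 + (-2 + l) = -4 + l)
K(g) = 18 - 2*g (K(g) = -2*((-4 + g) - 5)/(0 + 1) = -2*(-9 + g)/1 = -2*(-9 + g) = 18 - 2*g)
H(V) = -49 + V (H(V) = 3 + (V - 1*52) = 3 + (V - 52) = 3 + (-52 + V) = -49 + V)
√(38325 + H(K(-14))) = √(38325 + (-49 + (18 - 2*(-14)))) = √(38325 + (-49 + (18 + 28))) = √(38325 + (-49 + 46)) = √(38325 - 3) = √38322 = 3*√4258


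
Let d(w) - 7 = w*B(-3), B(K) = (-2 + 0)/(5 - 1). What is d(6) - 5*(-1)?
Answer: 9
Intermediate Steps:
B(K) = -½ (B(K) = -2/4 = -2*¼ = -½)
d(w) = 7 - w/2 (d(w) = 7 + w*(-½) = 7 - w/2)
d(6) - 5*(-1) = (7 - ½*6) - 5*(-1) = (7 - 3) + 5 = 4 + 5 = 9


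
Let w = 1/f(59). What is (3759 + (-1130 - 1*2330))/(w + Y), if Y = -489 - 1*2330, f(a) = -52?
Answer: -15548/146589 ≈ -0.10607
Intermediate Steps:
Y = -2819 (Y = -489 - 2330 = -2819)
w = -1/52 (w = 1/(-52) = -1/52 ≈ -0.019231)
(3759 + (-1130 - 1*2330))/(w + Y) = (3759 + (-1130 - 1*2330))/(-1/52 - 2819) = (3759 + (-1130 - 2330))/(-146589/52) = (3759 - 3460)*(-52/146589) = 299*(-52/146589) = -15548/146589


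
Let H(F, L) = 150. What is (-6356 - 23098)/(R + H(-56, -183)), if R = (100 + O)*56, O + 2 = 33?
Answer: -14727/3743 ≈ -3.9345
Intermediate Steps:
O = 31 (O = -2 + 33 = 31)
R = 7336 (R = (100 + 31)*56 = 131*56 = 7336)
(-6356 - 23098)/(R + H(-56, -183)) = (-6356 - 23098)/(7336 + 150) = -29454/7486 = -29454*1/7486 = -14727/3743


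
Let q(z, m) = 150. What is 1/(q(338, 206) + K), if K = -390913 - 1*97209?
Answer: -1/487972 ≈ -2.0493e-6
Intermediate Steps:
K = -488122 (K = -390913 - 97209 = -488122)
1/(q(338, 206) + K) = 1/(150 - 488122) = 1/(-487972) = -1/487972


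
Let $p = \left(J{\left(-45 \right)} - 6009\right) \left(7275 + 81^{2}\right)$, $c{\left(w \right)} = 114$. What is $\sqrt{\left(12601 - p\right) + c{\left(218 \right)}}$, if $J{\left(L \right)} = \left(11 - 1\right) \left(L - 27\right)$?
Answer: $\sqrt{93115159} \approx 9649.6$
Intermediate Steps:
$J{\left(L \right)} = -270 + 10 L$ ($J{\left(L \right)} = 10 \left(-27 + L\right) = -270 + 10 L$)
$p = -93102444$ ($p = \left(\left(-270 + 10 \left(-45\right)\right) - 6009\right) \left(7275 + 81^{2}\right) = \left(\left(-270 - 450\right) - 6009\right) \left(7275 + 6561\right) = \left(-720 - 6009\right) 13836 = \left(-6729\right) 13836 = -93102444$)
$\sqrt{\left(12601 - p\right) + c{\left(218 \right)}} = \sqrt{\left(12601 - -93102444\right) + 114} = \sqrt{\left(12601 + 93102444\right) + 114} = \sqrt{93115045 + 114} = \sqrt{93115159}$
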